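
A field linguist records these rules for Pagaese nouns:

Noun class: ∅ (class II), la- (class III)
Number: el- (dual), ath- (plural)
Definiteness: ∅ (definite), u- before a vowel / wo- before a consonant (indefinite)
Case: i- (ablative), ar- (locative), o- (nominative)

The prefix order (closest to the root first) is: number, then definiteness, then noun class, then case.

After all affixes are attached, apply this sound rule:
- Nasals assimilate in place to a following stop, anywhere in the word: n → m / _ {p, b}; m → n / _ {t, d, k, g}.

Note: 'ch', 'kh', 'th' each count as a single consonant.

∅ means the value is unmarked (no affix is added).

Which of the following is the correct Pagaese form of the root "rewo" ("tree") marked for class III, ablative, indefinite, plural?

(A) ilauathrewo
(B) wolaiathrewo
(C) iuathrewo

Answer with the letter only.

Attach number plural ath- → athrewo.
Attach definiteness indefinite u- (before vowel 'a') → uathrewo.
Attach noun class class III la- → lauathrewo.
Attach case ablative i- → ilauathrewo.
Nasal assimilation: no change.
So the correct form is ilauathrewo, option (A).
(B) wolaiathrewo is wrong: it has the affixes in the wrong order.
(C) iuathrewo is wrong: it uses class II instead of class III for noun class.

A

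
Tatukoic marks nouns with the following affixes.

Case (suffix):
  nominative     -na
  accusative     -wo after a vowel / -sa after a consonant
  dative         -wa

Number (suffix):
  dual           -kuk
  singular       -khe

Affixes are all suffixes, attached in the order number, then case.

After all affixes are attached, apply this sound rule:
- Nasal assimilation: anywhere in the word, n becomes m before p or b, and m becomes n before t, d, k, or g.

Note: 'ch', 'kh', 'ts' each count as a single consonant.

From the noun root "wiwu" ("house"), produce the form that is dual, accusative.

wiwukuksa

Attach number dual -kuk → wiwukuk.
Attach case accusative -sa (after consonant 'k') → wiwukuksa.
Nasal assimilation: no change.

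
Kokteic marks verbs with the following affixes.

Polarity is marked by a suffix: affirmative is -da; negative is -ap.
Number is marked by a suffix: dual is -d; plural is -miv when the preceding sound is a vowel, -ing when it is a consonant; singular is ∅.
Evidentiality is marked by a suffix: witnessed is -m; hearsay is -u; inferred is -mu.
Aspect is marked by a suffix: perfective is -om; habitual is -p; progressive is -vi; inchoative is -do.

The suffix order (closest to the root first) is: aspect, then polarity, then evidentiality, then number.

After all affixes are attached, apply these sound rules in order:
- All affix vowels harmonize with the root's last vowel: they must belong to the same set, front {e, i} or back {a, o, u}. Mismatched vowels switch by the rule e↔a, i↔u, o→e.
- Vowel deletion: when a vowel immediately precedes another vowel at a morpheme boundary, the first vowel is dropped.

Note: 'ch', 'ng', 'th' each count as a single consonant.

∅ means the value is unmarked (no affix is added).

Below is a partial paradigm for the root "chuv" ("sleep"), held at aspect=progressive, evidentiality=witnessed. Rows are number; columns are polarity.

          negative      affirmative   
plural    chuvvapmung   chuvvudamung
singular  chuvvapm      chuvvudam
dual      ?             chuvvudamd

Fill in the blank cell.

chuvvapmd

Attach aspect progressive -vi → chuvvi.
Attach polarity negative -ap → chuvviap.
Attach evidentiality witnessed -m → chuvviapm.
Attach number dual -d → chuvviapmd.
Apply vowel harmony: chuvviapmd → chuvvuapmd.
Apply vowel deletion: chuvvuapmd → chuvvapmd.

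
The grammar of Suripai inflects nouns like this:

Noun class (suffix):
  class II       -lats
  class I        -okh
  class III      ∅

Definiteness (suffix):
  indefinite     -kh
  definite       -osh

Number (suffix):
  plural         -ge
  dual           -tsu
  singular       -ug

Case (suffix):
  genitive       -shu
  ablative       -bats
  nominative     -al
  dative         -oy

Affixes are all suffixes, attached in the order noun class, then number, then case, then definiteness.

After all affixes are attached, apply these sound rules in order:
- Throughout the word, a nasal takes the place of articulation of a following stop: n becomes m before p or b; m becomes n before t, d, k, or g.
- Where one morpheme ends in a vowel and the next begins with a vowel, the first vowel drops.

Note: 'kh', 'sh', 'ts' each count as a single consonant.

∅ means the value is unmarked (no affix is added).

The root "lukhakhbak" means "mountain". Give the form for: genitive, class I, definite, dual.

Attach noun class class I -okh → lukhakhbakokh.
Attach number dual -tsu → lukhakhbakokhtsu.
Attach case genitive -shu → lukhakhbakokhtsushu.
Attach definiteness definite -osh → lukhakhbakokhtsushuosh.
Nasal assimilation: no change.
Apply vowel deletion: lukhakhbakokhtsushuosh → lukhakhbakokhtsushosh.

lukhakhbakokhtsushosh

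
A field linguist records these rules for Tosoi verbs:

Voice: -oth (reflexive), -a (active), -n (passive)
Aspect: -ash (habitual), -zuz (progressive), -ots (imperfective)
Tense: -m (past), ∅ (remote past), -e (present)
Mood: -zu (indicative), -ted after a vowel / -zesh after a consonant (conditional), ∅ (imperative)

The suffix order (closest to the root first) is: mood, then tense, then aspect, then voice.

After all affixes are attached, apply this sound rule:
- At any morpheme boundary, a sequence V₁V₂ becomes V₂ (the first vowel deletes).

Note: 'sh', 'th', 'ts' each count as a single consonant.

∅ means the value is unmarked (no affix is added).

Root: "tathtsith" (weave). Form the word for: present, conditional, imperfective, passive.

tathtsithzeshotsn

Attach mood conditional -zesh (after consonant 'th') → tathtsithzesh.
Attach tense present -e → tathtsithzeshe.
Attach aspect imperfective -ots → tathtsithzesheots.
Attach voice passive -n → tathtsithzesheotsn.
Apply vowel deletion: tathtsithzesheotsn → tathtsithzeshotsn.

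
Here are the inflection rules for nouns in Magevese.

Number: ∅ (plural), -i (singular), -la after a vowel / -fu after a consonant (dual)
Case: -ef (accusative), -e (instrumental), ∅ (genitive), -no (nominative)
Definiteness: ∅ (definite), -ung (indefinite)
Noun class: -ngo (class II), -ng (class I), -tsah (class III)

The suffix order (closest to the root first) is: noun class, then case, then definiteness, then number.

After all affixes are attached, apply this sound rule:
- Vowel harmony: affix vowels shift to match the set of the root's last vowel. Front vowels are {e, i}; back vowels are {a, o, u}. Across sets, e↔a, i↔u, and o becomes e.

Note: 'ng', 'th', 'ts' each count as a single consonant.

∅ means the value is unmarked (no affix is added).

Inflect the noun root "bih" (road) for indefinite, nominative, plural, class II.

Attach noun class class II -ngo → bihngo.
Attach case nominative -no → bihngono.
Attach definiteness indefinite -ung → bihngonoung.
number = plural: zero marking, form stays bihngonoung.
Apply vowel harmony: bihngonoung → bihngeneing.

bihngeneing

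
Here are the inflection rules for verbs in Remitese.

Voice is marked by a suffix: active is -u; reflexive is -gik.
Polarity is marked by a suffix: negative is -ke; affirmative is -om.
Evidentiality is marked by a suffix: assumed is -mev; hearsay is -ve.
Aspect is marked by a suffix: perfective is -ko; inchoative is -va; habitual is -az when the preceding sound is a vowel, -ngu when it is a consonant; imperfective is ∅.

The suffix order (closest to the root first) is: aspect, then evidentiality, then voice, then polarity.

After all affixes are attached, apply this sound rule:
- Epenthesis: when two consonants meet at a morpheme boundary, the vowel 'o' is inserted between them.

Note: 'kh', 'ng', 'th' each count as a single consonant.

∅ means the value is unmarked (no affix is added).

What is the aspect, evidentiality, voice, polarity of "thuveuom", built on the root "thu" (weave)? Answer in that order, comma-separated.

imperfective, hearsay, active, affirmative

Segment: thu-ve-u-om.
aspect: ∅ → imperfective.
evidentiality: -ve → hearsay.
voice: -u → active.
polarity: -om → affirmative.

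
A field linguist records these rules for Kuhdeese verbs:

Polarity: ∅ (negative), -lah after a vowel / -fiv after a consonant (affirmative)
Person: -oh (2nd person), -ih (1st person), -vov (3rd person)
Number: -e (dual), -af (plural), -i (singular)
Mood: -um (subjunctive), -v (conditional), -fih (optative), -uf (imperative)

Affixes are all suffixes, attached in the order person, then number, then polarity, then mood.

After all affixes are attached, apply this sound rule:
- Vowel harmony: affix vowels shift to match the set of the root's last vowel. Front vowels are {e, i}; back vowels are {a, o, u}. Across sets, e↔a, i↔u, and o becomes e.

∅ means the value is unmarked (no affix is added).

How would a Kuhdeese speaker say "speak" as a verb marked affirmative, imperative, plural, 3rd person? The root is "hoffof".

hoffofvovaffuvuf

Attach person 3rd person -vov → hoffofvov.
Attach number plural -af → hoffofvovaf.
Attach polarity affirmative -fiv (after consonant 'f') → hoffofvovaffiv.
Attach mood imperative -uf → hoffofvovaffivuf.
Apply vowel harmony: hoffofvovaffivuf → hoffofvovaffuvuf.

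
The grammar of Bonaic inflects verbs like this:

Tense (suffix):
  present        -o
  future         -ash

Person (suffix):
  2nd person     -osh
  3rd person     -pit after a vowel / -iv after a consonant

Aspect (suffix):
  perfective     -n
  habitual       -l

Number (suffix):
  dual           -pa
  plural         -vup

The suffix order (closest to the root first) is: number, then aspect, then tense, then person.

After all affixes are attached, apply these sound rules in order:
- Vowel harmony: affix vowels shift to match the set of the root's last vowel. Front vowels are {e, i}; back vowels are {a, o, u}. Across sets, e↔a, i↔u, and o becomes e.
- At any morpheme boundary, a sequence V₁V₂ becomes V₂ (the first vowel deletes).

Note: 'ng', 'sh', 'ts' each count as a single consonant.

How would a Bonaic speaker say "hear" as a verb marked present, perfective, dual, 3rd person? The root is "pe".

pepenepit

Attach number dual -pa → pepa.
Attach aspect perfective -n → pepan.
Attach tense present -o → pepano.
Attach person 3rd person -pit (after vowel 'o') → pepanopit.
Apply vowel harmony: pepanopit → pepenepit.
Vowel deletion: no change.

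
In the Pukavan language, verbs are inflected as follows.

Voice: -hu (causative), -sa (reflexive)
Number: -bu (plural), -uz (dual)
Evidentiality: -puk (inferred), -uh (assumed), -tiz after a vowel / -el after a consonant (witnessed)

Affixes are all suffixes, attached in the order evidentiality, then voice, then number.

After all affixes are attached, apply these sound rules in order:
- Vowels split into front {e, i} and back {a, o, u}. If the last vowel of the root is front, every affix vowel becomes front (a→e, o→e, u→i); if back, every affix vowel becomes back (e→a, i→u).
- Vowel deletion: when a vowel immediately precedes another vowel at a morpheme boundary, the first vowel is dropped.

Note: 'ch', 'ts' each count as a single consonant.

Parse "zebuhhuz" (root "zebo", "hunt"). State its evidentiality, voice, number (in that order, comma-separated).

Segment: zebo-uh-hu-uz.
evidentiality: -uh → assumed.
voice: -hu → causative.
number: -uz → dual.

assumed, causative, dual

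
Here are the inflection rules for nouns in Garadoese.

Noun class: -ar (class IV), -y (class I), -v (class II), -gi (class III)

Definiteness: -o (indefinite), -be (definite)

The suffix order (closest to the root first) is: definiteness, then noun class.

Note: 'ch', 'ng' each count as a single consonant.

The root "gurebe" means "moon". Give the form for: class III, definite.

Attach definiteness definite -be → gurebebe.
Attach noun class class III -gi → gurebebegi.

gurebebegi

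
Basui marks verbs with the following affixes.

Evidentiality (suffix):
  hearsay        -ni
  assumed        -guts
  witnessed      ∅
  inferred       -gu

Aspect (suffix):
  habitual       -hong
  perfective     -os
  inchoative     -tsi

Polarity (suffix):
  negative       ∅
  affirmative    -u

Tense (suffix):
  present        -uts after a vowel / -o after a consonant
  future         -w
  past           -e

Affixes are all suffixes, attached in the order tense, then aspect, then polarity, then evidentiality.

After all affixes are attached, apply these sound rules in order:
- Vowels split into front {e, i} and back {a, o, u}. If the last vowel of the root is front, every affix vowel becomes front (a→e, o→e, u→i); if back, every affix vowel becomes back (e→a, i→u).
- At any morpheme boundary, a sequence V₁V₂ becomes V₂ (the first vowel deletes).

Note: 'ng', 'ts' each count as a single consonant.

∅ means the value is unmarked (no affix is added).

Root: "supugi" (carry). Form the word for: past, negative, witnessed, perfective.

Attach tense past -e → supugie.
Attach aspect perfective -os → supugieos.
polarity = negative: zero marking, form stays supugieos.
evidentiality = witnessed: zero marking, form stays supugieos.
Apply vowel harmony: supugieos → supugiees.
Apply vowel deletion: supugiees → supuges.

supuges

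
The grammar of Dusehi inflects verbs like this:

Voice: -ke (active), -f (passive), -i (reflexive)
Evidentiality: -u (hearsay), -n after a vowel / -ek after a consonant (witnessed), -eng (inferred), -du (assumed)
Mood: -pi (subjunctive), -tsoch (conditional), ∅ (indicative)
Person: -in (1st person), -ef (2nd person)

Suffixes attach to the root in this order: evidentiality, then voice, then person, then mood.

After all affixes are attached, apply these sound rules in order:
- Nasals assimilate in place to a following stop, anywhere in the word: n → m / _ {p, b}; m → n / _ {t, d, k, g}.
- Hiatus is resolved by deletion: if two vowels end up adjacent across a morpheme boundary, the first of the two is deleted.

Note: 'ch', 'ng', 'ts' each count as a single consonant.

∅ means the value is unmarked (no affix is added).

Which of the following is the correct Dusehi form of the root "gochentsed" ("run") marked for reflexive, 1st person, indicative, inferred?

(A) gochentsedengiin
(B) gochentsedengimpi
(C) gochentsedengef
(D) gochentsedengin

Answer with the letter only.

Attach evidentiality inferred -eng → gochentsedeng.
Attach voice reflexive -i → gochentsedengi.
Attach person 1st person -in → gochentsedengiin.
mood = indicative: zero marking, form stays gochentsedengiin.
Nasal assimilation: no change.
Apply vowel deletion: gochentsedengiin → gochentsedengin.
So the correct form is gochentsedengin, option (D).
(A) gochentsedengiin is wrong: it fails to apply the sound rule(s).
(C) gochentsedengef is wrong: it uses 2nd person instead of 1st person for person.
(B) gochentsedengimpi is wrong: it uses subjunctive instead of indicative for mood.

D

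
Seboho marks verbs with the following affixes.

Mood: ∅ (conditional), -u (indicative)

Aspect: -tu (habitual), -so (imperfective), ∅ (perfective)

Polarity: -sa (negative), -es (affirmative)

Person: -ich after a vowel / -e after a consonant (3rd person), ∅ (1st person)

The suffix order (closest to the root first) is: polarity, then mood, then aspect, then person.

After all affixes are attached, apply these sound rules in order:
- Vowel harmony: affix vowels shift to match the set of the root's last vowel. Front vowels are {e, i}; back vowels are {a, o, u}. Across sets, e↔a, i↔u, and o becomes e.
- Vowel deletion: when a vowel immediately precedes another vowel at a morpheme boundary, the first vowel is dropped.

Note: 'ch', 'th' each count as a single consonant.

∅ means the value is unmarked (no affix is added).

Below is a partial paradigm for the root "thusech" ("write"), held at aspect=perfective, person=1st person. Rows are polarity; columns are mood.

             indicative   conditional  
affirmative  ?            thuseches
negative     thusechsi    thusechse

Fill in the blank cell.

thusechesi

Attach polarity affirmative -es → thuseches.
Attach mood indicative -u → thusechesu.
aspect = perfective: zero marking, form stays thusechesu.
person = 1st person: zero marking, form stays thusechesu.
Apply vowel harmony: thusechesu → thusechesi.
Vowel deletion: no change.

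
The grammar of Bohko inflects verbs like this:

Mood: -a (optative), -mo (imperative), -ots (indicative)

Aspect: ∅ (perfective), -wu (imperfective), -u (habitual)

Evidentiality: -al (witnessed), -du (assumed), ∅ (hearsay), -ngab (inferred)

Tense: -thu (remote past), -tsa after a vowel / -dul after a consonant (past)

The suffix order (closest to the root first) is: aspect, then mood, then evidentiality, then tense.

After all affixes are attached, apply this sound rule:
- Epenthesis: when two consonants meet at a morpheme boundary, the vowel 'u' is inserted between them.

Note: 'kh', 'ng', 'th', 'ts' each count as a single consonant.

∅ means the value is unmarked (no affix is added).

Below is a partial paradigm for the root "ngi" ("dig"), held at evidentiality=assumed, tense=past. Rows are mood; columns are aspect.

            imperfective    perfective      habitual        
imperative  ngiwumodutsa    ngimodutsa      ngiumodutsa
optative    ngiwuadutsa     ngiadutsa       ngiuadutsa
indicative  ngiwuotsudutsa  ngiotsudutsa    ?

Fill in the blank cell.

ngiuotsudutsa

Attach aspect habitual -u → ngiu.
Attach mood indicative -ots → ngiuots.
Attach evidentiality assumed -du → ngiuotsdu.
Attach tense past -tsa (after vowel 'u') → ngiuotsdutsa.
Apply epenthesis: ngiuotsdutsa → ngiuotsudutsa.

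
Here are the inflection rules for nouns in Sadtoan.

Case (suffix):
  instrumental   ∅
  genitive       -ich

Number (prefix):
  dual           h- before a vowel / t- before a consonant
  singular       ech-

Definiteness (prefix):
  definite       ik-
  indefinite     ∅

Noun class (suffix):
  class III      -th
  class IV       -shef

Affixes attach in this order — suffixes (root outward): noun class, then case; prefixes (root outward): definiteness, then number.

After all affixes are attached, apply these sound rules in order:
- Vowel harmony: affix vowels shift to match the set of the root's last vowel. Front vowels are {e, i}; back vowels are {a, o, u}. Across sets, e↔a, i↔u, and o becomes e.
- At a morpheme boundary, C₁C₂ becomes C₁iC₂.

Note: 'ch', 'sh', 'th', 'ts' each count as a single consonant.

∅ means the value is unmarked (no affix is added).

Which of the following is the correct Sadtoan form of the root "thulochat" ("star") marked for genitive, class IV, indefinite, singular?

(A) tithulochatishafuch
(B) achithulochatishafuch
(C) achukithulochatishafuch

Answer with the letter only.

B

definiteness = indefinite: zero marking, form stays thulochat.
Attach noun class class IV -shef → thulochatshef.
Attach case genitive -ich → thulochatshefich.
Attach number singular ech- → echthulochatshefich.
Apply vowel harmony: echthulochatshefich → achthulochatshafuch.
Apply epenthesis: achthulochatshafuch → achithulochatishafuch.
So the correct form is achithulochatishafuch, option (B).
(C) achukithulochatishafuch is wrong: it uses definite instead of indefinite for definiteness.
(A) tithulochatishafuch is wrong: it uses dual instead of singular for number.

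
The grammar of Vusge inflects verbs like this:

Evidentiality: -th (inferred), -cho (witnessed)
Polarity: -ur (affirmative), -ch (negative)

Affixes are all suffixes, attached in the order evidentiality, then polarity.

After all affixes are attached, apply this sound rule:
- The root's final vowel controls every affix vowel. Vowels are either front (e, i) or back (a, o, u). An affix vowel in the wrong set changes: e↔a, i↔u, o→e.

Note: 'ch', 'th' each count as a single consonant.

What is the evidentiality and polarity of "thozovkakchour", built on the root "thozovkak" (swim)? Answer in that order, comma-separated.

Segment: thozovkak-cho-ur.
evidentiality: -cho → witnessed.
polarity: -ur → affirmative.

witnessed, affirmative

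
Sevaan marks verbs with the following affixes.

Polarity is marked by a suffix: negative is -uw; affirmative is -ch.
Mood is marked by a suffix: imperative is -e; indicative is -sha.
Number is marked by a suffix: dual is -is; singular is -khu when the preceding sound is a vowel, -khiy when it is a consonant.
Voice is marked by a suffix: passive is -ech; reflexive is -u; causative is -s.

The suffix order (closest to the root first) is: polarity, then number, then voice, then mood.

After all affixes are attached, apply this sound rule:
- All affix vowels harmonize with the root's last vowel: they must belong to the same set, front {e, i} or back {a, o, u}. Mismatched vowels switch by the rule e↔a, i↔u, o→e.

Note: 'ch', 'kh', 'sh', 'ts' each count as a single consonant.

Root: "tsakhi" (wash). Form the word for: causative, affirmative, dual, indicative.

tsakhichissshe

Attach polarity affirmative -ch → tsakhich.
Attach number dual -is → tsakhichis.
Attach voice causative -s → tsakhichiss.
Attach mood indicative -sha → tsakhichisssha.
Apply vowel harmony: tsakhichisssha → tsakhichissshe.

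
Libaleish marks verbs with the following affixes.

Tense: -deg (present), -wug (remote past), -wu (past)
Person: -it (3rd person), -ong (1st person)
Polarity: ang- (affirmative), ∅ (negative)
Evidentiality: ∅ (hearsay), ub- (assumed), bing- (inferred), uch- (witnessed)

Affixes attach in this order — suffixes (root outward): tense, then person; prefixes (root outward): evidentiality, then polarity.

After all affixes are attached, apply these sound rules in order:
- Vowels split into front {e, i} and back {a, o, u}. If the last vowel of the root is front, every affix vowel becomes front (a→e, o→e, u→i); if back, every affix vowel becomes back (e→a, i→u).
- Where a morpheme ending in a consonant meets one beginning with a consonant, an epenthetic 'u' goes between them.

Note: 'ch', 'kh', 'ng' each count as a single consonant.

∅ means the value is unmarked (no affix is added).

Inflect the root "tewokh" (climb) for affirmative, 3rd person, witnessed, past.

anguchutewokhuwuut

Attach tense past -wu → tewokhwu.
Attach evidentiality witnessed uch- → uchtewokhwu.
Attach person 3rd person -it → uchtewokhwuit.
Attach polarity affirmative ang- → anguchtewokhwuit.
Apply vowel harmony: anguchtewokhwuit → anguchtewokhwuut.
Apply epenthesis: anguchtewokhwuut → anguchutewokhuwuut.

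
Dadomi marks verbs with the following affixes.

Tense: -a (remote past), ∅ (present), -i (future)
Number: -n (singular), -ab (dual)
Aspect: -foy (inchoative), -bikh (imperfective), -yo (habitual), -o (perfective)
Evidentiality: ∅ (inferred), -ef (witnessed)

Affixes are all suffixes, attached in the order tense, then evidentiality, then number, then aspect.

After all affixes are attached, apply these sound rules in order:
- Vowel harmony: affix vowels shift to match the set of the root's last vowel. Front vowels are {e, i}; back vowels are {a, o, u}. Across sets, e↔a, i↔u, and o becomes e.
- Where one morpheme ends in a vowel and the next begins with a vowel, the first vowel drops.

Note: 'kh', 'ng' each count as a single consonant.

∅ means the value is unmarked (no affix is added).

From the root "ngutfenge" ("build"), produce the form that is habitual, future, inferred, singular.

ngutfenginye

Attach tense future -i → ngutfengei.
evidentiality = inferred: zero marking, form stays ngutfengei.
Attach number singular -n → ngutfengein.
Attach aspect habitual -yo → ngutfengeinyo.
Apply vowel harmony: ngutfengeinyo → ngutfengeinye.
Apply vowel deletion: ngutfengeinye → ngutfenginye.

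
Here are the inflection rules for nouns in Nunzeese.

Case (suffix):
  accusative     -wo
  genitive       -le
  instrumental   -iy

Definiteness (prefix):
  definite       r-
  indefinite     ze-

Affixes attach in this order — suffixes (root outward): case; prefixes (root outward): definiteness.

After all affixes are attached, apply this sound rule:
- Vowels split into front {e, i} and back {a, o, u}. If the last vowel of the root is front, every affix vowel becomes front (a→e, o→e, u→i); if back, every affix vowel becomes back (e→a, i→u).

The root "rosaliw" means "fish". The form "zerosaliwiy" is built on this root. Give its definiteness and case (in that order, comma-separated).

indefinite, instrumental

Segment: ze-rosaliw-iy.
definiteness: ze- → indefinite.
case: -iy → instrumental.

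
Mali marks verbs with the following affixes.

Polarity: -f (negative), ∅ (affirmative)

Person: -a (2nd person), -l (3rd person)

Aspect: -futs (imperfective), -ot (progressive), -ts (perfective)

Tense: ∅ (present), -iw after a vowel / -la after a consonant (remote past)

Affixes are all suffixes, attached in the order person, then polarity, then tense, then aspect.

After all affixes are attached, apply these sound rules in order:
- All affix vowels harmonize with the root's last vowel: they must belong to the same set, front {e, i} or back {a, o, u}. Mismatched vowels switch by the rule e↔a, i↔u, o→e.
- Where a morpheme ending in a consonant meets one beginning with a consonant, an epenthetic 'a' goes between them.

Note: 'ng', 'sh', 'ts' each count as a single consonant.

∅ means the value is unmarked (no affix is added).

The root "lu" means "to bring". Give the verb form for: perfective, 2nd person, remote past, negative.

luafalats

Attach person 2nd person -a → lua.
Attach polarity negative -f → luaf.
Attach tense remote past -la (after consonant 'f') → luafla.
Attach aspect perfective -ts → luaflats.
Vowel harmony: no change.
Apply epenthesis: luaflats → luafalats.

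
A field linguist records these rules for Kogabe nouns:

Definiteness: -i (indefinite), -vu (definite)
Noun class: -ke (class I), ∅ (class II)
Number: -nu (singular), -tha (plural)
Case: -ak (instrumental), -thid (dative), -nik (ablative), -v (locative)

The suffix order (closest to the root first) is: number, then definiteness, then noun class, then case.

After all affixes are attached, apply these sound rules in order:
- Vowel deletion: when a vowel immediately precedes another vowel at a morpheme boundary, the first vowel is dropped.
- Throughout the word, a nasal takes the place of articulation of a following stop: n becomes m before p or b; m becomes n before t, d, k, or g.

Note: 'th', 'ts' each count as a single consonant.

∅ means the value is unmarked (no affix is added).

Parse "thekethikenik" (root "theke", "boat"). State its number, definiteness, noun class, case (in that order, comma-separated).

Segment: theke-tha-i-ke-nik.
number: -tha → plural.
definiteness: -i → indefinite.
noun class: -ke → class I.
case: -nik → ablative.

plural, indefinite, class I, ablative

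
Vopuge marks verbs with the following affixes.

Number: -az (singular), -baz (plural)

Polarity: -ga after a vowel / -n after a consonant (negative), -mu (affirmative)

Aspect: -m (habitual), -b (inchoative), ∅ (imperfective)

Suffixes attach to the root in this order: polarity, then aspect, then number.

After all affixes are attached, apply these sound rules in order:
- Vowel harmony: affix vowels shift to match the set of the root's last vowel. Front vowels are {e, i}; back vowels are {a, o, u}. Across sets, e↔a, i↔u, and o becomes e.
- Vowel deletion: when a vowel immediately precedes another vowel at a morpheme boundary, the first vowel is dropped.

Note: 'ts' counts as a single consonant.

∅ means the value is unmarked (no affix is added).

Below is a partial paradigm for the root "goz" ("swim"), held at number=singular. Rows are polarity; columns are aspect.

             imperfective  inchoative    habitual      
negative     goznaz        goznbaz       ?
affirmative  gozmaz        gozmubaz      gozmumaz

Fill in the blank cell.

Attach polarity negative -n (after consonant 'z') → gozn.
Attach aspect habitual -m → goznm.
Attach number singular -az → goznmaz.
Vowel harmony: no change.
Vowel deletion: no change.

goznmaz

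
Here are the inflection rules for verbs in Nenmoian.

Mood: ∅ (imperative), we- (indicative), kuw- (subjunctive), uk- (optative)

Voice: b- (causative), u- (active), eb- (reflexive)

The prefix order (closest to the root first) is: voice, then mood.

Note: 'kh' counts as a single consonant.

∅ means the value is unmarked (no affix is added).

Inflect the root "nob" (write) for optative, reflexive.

ukebnob

Attach voice reflexive eb- → ebnob.
Attach mood optative uk- → ukebnob.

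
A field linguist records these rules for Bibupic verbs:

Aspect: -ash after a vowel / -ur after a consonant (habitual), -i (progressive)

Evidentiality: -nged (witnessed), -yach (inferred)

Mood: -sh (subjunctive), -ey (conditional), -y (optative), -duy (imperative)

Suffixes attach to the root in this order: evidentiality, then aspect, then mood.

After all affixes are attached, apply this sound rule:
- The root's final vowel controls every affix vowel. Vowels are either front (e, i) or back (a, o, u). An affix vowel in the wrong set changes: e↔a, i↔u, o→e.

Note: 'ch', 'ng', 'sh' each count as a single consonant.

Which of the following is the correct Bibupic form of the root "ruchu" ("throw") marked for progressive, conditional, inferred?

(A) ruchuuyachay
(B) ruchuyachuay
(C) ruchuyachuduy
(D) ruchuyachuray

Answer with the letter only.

Attach evidentiality inferred -yach → ruchuyach.
Attach aspect progressive -i → ruchuyachi.
Attach mood conditional -ey → ruchuyachiey.
Apply vowel harmony: ruchuyachiey → ruchuyachuay.
So the correct form is ruchuyachuay, option (B).
(D) ruchuyachuray is wrong: it uses habitual instead of progressive for aspect.
(C) ruchuyachuduy is wrong: it uses imperative instead of conditional for mood.
(A) ruchuuyachay is wrong: it has the affixes in the wrong order.

B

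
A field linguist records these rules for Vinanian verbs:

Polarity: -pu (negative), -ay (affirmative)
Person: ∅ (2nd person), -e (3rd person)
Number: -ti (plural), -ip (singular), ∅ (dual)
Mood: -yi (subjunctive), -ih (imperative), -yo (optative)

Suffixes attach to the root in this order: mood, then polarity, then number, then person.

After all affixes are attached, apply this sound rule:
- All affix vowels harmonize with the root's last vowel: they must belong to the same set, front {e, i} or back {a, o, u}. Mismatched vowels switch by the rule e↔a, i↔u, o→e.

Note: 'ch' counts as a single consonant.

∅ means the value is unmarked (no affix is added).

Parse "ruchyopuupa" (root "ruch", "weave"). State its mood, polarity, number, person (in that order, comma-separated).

optative, negative, singular, 3rd person

Segment: ruch-yo-pu-ip-e.
mood: -yo → optative.
polarity: -pu → negative.
number: -ip → singular.
person: -e → 3rd person.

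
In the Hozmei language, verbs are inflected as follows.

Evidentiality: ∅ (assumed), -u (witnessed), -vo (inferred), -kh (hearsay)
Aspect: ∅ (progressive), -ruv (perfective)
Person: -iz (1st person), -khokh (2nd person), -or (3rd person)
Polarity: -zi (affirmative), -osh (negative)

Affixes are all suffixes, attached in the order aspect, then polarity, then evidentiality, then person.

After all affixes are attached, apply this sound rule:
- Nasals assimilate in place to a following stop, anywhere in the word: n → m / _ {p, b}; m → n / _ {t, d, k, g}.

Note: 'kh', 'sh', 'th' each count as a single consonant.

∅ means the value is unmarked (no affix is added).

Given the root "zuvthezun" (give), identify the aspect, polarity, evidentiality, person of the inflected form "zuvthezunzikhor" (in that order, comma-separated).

progressive, affirmative, hearsay, 3rd person

Segment: zuvthezun-zi-kh-or.
aspect: ∅ → progressive.
polarity: -zi → affirmative.
evidentiality: -kh → hearsay.
person: -or → 3rd person.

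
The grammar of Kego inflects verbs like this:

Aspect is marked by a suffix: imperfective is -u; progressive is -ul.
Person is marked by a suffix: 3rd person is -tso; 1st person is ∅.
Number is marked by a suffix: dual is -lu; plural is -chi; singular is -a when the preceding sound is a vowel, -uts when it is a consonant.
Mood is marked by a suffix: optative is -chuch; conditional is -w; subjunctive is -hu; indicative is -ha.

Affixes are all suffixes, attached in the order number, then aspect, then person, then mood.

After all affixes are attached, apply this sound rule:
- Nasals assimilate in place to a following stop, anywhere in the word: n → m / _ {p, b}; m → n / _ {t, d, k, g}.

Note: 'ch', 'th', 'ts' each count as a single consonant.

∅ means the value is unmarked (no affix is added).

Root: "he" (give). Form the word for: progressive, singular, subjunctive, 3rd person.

heaultsohu

Attach number singular -a (after vowel 'e') → hea.
Attach aspect progressive -ul → heaul.
Attach person 3rd person -tso → heaultso.
Attach mood subjunctive -hu → heaultsohu.
Nasal assimilation: no change.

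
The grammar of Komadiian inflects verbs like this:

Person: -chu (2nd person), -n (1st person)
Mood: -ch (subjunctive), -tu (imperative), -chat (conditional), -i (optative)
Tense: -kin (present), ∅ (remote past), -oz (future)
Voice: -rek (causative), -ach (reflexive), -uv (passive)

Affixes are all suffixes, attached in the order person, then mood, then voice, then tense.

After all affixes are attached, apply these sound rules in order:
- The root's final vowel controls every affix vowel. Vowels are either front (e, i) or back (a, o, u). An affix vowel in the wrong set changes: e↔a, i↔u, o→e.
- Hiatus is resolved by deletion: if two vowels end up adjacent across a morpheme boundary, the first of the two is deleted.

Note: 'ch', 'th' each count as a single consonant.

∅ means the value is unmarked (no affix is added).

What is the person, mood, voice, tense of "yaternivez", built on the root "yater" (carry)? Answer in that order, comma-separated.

1st person, optative, passive, future

Segment: yater-n-i-uv-oz.
person: -n → 1st person.
mood: -i → optative.
voice: -uv → passive.
tense: -oz → future.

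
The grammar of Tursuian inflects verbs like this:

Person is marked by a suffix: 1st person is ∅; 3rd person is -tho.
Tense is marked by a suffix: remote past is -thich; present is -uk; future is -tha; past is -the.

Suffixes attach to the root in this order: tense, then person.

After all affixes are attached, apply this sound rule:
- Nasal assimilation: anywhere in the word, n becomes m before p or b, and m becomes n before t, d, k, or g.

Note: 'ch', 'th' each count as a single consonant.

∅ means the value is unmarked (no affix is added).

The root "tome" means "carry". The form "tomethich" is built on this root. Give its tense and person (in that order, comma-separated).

Segment: tome-thich.
tense: -thich → remote past.
person: ∅ → 1st person.

remote past, 1st person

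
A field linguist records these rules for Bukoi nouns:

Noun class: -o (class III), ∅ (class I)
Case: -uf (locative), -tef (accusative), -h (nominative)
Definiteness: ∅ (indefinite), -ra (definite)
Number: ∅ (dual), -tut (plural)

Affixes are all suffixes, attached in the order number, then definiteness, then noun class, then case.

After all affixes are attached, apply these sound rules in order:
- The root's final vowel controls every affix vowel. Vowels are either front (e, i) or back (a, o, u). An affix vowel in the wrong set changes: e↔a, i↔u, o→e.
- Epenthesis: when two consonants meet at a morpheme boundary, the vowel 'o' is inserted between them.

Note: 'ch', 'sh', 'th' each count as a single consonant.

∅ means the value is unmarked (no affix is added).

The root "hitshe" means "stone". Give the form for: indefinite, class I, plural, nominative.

hitshetitoh

Attach number plural -tut → hitshetut.
definiteness = indefinite: zero marking, form stays hitshetut.
noun class = class I: zero marking, form stays hitshetut.
Attach case nominative -h → hitshetuth.
Apply vowel harmony: hitshetuth → hitshetith.
Apply epenthesis: hitshetith → hitshetitoh.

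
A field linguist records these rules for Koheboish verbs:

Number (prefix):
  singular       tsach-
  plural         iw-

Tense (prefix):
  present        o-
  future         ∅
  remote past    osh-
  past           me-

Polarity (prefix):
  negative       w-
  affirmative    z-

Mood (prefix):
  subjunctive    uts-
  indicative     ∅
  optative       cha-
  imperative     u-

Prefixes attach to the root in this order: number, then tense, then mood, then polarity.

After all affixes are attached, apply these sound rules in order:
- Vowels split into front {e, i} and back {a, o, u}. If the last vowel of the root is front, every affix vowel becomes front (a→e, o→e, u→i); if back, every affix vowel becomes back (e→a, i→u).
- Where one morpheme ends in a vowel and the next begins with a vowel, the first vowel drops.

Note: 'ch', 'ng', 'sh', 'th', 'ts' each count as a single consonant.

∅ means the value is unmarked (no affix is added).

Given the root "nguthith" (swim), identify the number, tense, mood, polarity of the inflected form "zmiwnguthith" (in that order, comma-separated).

plural, past, indicative, affirmative

Segment: z-me-iw-nguthith.
number: iw- → plural.
tense: me- → past.
mood: ∅ → indicative.
polarity: z- → affirmative.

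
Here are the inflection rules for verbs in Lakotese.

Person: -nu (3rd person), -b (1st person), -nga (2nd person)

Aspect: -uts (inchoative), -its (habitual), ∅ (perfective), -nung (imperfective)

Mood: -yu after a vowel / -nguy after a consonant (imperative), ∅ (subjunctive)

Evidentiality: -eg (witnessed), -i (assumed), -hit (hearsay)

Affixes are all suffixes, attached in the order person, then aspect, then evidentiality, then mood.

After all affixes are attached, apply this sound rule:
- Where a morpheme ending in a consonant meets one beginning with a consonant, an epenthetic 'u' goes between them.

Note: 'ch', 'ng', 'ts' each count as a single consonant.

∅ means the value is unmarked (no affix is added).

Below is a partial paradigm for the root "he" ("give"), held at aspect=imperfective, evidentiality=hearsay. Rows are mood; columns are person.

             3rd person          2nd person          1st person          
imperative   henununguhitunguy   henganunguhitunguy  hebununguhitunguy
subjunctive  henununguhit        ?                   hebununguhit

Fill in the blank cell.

henganunguhit

Attach person 2nd person -nga → henga.
Attach aspect imperfective -nung → henganung.
Attach evidentiality hearsay -hit → henganunghit.
mood = subjunctive: zero marking, form stays henganunghit.
Apply epenthesis: henganunghit → henganunguhit.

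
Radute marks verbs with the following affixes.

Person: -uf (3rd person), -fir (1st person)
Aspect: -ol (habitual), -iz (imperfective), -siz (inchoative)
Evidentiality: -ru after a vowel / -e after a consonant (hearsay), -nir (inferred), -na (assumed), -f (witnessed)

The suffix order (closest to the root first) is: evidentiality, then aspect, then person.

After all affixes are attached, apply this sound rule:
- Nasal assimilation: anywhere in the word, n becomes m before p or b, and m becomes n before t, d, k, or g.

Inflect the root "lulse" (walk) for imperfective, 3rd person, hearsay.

Attach evidentiality hearsay -ru (after vowel 'e') → lulseru.
Attach aspect imperfective -iz → lulseruiz.
Attach person 3rd person -uf → lulseruizuf.
Nasal assimilation: no change.

lulseruizuf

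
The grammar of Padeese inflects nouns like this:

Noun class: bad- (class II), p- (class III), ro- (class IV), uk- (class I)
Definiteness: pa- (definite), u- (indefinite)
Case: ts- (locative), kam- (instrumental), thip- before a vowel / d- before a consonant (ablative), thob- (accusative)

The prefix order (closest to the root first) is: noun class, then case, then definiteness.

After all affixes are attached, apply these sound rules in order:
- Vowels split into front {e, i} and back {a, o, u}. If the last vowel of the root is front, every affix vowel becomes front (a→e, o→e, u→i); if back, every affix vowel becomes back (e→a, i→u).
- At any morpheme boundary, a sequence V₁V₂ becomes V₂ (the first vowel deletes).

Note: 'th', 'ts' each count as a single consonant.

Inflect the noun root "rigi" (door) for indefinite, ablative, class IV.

Attach noun class class IV ro- → rorigi.
Attach case ablative d- (before consonant 'r') → drorigi.
Attach definiteness indefinite u- → udrorigi.
Apply vowel harmony: udrorigi → idrerigi.
Vowel deletion: no change.

idrerigi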